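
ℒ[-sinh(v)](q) -1/(q^2-1)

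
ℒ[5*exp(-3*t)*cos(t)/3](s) 5*(s + 3)/(3*((s + 3)^2 + 1))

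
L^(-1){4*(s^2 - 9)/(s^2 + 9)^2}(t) 4*t*cos(3*t)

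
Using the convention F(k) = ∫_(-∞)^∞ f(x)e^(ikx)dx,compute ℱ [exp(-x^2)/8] sqrt(pi) * exp(-k^2/4)/8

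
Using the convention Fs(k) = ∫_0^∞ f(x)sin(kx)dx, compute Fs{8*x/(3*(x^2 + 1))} 4*pi*exp(-k)/3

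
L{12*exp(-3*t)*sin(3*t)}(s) 36/((s + 3)^2 + 9)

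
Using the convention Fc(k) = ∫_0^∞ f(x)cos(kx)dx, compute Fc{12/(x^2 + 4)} 3*pi*exp(-2*k)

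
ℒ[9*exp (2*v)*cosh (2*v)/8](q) 9*(q - 2)/ (8*q*(q - 4))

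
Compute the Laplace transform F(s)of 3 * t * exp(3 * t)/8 3/(8 * (s - 3)^2)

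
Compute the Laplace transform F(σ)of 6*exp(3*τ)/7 6/(7*(σ - 3))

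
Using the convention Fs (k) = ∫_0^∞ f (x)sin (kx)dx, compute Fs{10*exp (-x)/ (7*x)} 10*atan (k)/7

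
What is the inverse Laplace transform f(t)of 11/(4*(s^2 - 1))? 11*sinh(t)/4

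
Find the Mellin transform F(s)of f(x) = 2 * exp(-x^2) gamma(s/2)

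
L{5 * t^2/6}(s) 5/(3 * s^3)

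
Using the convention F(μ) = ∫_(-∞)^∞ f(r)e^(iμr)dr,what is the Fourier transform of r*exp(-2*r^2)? sqrt(2)*I*sqrt(pi)*μ*exp(-μ^2/8)/8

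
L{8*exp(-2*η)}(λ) 8/(λ + 2)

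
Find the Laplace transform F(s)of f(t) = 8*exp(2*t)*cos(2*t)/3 8*(s - 2)/(3*((s - 2)^2 + 4))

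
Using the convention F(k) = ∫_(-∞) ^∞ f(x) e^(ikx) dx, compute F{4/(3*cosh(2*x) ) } 2*pi/(3*cosh(pi*k/4) ) 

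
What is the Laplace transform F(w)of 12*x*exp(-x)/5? 12/(5*(w + 1)^2)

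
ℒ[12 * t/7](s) 12/(7 * s^2)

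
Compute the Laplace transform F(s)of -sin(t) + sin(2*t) 2/(s^2 + 4) - 1/(s^2 + 1)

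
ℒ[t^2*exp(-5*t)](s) 2/(s + 5)^3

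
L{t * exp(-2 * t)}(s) (s+2)^(-2)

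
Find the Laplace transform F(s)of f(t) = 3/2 3/(2 * s)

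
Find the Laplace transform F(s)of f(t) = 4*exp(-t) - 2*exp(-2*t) 4/(s + 1) - 2/(s + 2)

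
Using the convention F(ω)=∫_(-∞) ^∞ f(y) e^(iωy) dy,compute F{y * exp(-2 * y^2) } sqrt(2) * I * sqrt(pi) * ω * exp(-ω^2/8) /8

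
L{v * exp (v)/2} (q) 1/ (2 * (q - 1)^2)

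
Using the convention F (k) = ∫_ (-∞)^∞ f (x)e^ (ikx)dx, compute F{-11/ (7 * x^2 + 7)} -11 * pi * exp (-Abs (k))/7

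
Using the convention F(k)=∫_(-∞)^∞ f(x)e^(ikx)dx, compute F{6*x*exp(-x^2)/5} 3*I*sqrt(pi)*k*exp(-k^2/4)/5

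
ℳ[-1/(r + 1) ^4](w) pi*(w - 3)*(w - 2)*(w - 1) /(6*sin(pi*w) ) 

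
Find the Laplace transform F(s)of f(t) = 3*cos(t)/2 3*s/(2*(s^2 + 1))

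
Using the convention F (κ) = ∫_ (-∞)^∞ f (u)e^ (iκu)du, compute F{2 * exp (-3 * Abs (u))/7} 12/ (7 * (κ^2 + 9))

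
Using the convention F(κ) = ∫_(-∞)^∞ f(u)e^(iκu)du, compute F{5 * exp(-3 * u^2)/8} 5 * sqrt(3) * sqrt(pi) * exp(-κ^2/12)/24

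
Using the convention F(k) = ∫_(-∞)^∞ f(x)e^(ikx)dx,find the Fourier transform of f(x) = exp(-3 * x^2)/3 sqrt(3) * sqrt(pi) * exp(-k^2/12)/9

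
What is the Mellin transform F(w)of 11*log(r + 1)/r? -11*pi*csc(pi*w)/(w - 1)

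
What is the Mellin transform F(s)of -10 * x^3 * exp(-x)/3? -10 * gamma(s+3)/3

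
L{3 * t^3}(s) 18/s^4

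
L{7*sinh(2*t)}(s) 14/(s^2 - 4)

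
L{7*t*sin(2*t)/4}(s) 7*s/(s^2 + 4)^2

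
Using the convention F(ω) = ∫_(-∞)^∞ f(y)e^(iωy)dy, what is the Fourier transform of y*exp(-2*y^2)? sqrt(2)*I*sqrt(pi)*ω*exp(-ω^2/8)/8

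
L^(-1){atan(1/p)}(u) sin(u)/u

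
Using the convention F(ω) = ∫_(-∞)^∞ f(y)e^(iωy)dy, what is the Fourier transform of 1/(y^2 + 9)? pi*exp(-3*Abs(ω))/3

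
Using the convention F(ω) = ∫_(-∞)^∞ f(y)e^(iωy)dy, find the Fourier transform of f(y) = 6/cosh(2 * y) 3 * pi/cosh(pi * ω/4)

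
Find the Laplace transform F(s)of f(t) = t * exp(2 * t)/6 1/(6 * (s - 2)^2)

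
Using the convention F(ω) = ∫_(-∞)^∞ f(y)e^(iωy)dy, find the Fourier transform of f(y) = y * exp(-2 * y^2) sqrt(2) * I * sqrt(pi) * ω * exp(-ω^2/8)/8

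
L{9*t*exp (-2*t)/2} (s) 9/ (2*(s + 2)^2)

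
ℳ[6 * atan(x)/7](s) -3 * pi * sec(pi * s/2)/(7 * s)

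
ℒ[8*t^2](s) 16/s^3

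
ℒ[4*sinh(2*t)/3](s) 8/(3*(s^2 - 4))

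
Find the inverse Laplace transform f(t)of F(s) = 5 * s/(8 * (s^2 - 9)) 5 * cosh(3 * t)/8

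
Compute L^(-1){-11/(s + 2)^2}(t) -11*t*exp(-2*t)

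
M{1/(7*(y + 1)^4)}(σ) gamma(σ)*gamma(4 - σ)/42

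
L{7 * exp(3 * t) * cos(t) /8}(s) 7 * (s - 3) /(8 * ((s - 3) ^2 + 1) ) 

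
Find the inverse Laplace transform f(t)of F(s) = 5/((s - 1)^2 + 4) 5 * exp(t) * sin(2 * t)/2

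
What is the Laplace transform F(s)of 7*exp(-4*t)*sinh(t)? 7/((s+4)^2 - 1)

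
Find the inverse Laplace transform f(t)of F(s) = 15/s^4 5*t^3/2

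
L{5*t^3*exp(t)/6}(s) 5/(s - 1)^4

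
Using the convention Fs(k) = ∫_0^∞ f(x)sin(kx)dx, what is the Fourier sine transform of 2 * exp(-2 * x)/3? 2 * k/(3 * (k^2 + 4))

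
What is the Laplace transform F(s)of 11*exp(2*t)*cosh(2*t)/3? 11*(s - 2)/(3*s*(s - 4))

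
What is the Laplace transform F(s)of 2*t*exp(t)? 2/(s - 1)^2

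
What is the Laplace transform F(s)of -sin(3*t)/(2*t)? -atan(3/s)/2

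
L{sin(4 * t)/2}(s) 2/(s^2 + 16)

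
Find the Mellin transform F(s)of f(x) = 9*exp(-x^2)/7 9*gamma(s/2)/14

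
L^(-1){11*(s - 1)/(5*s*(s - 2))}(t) 11*exp(t)*cosh(t)/5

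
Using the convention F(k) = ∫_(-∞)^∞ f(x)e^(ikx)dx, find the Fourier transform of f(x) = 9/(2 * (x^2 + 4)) 9 * pi * exp(-2 * Abs(k))/4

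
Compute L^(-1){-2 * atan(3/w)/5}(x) -2 * sin(3 * x)/(5 * x)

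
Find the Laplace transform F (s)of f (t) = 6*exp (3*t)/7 6/ (7*(s - 3))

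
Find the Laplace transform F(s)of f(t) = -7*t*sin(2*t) -28*s/(s^2 + 4)^2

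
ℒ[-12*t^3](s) -72/s^4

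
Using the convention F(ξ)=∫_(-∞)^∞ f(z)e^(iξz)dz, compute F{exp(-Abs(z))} 2/(ξ^2 + 1)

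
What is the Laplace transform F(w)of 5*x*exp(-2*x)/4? 5/(4*(w + 2)^2)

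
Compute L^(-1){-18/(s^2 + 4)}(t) -9 * sin(2 * t)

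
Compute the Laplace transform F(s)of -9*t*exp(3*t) -9/(s - 3)^2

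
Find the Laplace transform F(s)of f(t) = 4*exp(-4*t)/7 4/(7*(s + 4))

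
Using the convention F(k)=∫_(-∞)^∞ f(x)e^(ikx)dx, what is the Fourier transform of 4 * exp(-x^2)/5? 4 * sqrt(pi) * exp(-k^2/4)/5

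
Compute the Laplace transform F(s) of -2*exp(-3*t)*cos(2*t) 2*(-s - 3) /((s + 3) ^2 + 4) 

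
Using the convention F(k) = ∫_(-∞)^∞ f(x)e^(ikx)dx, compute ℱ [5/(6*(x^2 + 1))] 5*pi*exp(-Abs(k))/6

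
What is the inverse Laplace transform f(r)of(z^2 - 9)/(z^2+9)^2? r*cos(3*r)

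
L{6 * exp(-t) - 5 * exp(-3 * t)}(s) 6/(s + 1) - 5/(s + 3)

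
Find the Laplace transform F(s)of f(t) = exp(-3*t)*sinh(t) 1/((s + 3)^2 - 1)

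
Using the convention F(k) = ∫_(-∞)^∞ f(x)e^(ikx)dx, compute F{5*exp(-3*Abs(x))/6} 5/(k^2 + 9)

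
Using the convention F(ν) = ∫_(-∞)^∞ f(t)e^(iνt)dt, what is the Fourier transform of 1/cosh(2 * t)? pi/(2 * cosh(pi * ν/4))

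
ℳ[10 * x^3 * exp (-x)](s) 10 * gamma (s+3)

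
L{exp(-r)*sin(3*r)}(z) 3/((z + 1)^2 + 9)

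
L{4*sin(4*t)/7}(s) 16/(7*(s^2 + 16))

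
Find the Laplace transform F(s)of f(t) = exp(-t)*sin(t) 1/((s + 1)^2 + 1)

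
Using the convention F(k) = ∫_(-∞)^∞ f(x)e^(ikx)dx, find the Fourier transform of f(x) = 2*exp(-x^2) 2*sqrt(pi)*exp(-k^2/4)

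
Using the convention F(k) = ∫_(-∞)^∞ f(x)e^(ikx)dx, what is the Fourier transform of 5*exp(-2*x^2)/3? 5*sqrt(2)*sqrt(pi)*exp(-k^2/8)/6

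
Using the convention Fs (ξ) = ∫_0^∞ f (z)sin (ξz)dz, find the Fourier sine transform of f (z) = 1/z pi/2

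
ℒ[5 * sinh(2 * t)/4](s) 5/(2 * (s^2-4))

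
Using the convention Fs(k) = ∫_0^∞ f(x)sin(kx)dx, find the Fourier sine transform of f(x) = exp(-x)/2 k/(2*(k^2 + 1))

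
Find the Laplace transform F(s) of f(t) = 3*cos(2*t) 3*s/(s^2 + 4) 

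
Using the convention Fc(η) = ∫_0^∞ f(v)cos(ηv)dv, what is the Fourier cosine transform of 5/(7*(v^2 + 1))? 5*pi*exp(-η)/14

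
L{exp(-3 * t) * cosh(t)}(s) (s+3)/((s+3)^2 - 1)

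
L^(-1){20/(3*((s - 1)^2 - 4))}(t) 10*exp(t)*sinh(2*t)/3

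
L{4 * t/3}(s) 4/(3 * s^2)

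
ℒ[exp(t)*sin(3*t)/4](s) 3/(4*((s - 1)^2 + 9))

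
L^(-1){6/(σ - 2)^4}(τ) τ^3*exp(2*τ)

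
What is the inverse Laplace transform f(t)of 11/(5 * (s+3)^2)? 11 * t * exp(-3 * t)/5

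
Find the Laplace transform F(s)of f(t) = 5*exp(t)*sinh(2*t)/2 5/((s - 1)^2-4)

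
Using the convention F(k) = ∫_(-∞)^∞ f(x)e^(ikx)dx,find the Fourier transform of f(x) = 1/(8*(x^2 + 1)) pi*exp(-Abs(k))/8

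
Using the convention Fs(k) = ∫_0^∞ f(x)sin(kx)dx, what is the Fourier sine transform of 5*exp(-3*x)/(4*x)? 5*atan(k/3)/4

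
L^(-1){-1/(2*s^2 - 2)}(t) -sinh(t)/2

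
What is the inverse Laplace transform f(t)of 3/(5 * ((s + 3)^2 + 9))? exp(-3 * t) * sin(3 * t)/5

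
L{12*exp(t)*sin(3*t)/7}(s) 36/(7*((s - 1)^2 + 9))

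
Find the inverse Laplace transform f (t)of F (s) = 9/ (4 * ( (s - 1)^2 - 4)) 9 * exp (t) * sinh (2 * t)/8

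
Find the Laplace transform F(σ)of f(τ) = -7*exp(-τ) -7/(σ+1)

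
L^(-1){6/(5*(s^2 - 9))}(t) 2*sinh(3*t)/5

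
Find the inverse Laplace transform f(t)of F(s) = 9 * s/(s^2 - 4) 9 * cosh(2 * t)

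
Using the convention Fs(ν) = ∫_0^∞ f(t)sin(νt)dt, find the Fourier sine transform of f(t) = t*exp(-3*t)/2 3*ν/(ν^2+9)^2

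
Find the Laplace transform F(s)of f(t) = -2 -2/s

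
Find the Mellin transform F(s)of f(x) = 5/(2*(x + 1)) 5*pi*csc(pi*s)/2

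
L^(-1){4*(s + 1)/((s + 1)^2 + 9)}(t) 4*exp(-t)*cos(3*t)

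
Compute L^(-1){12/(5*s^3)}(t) 6*t^2/5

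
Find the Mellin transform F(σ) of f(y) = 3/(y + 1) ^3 3 * pi * (σ - 2) * (σ - 1) /(2 * sin(pi * σ) ) 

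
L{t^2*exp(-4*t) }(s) 2/(s + 4) ^3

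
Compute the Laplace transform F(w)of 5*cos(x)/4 5*w/(4*(w^2+1))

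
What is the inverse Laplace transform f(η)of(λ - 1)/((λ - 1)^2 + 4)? exp(η)*cos(2*η)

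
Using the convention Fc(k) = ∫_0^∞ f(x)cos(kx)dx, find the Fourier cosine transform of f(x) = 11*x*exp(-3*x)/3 11*(9 - k^2)/(3*(k^2 + 9)^2)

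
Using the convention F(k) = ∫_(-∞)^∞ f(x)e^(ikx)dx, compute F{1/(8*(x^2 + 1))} pi*exp(-Abs(k))/8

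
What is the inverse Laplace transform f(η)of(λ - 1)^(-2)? η * exp(η)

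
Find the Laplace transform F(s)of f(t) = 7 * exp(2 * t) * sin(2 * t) 14/((s - 2)^2+4)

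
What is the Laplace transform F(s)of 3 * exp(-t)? 3/(s+1)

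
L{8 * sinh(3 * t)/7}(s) 24/(7 * (s^2 - 9))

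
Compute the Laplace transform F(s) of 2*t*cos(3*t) 2*(s^2 - 9) /(s^2 + 9) ^2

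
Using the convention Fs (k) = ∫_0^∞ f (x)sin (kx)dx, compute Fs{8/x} 4*pi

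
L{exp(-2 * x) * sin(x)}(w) 1/((w + 2)^2 + 1)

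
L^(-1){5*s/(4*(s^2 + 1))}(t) 5*cos(t)/4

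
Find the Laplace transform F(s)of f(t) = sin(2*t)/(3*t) atan(2/s)/3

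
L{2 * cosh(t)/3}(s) 2 * s/(3 * (s^2 - 1))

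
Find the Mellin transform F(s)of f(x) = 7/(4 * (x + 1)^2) -7 * pi * (s - 1)/(4 * sin(pi * s))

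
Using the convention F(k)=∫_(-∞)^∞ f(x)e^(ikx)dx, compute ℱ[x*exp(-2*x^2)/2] sqrt(2)*I*sqrt(pi)*k*exp(-k^2/8)/16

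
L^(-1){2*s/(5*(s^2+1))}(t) 2*cos(t)/5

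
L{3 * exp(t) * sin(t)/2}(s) 3/(2 * ((s - 1)^2 + 1))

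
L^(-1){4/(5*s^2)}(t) 4*t/5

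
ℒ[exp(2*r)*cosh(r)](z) (z - 2)/((z - 2)^2 - 1)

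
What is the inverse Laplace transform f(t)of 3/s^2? 3 * t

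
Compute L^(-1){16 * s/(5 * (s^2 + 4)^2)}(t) 4 * t * sin(2 * t)/5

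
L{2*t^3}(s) 12/s^4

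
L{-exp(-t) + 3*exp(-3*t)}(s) 3/(s + 3) - 1/(s + 1)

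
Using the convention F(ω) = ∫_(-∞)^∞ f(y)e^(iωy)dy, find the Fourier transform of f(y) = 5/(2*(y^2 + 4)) 5*pi*exp(-2*Abs(ω))/4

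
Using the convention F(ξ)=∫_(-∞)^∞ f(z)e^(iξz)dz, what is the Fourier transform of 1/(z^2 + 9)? pi*exp(-3*Abs(ξ))/3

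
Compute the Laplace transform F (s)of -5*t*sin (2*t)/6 -10*s/ (3*(s^2 + 4)^2)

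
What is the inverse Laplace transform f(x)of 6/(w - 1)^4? x^3*exp(x)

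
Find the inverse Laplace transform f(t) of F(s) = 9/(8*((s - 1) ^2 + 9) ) 3*exp(t)*sin(3*t) /8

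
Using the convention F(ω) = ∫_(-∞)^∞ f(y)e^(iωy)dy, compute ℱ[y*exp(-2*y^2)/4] sqrt(2)*I*sqrt(pi)*ω*exp(-ω^2/8)/32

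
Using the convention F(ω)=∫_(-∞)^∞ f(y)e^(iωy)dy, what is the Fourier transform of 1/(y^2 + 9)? pi * exp(-3 * Abs(ω))/3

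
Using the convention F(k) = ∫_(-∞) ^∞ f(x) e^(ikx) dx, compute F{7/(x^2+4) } 7 * pi * exp(-2 * Abs(k) ) /2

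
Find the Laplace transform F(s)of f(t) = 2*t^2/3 4/(3*s^3)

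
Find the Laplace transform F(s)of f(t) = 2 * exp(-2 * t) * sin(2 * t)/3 4/(3 * ((s + 2)^2 + 4))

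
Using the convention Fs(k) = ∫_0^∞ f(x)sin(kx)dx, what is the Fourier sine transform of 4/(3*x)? 2*pi/3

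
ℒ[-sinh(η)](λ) -1/(λ^2 - 1)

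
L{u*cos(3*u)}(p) (p^2 - 9)/(p^2 + 9)^2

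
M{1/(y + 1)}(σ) pi * csc(pi * σ)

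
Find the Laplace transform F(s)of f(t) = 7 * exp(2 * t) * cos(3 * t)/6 7 * (s - 2)/(6 * ((s - 2)^2 + 9))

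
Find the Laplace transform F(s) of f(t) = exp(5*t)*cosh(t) (s - 5) /((s - 5) ^2 - 1) 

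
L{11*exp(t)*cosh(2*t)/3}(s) 11*(s - 1)/(3*((s - 1)^2-4))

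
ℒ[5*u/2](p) 5/(2*p^2)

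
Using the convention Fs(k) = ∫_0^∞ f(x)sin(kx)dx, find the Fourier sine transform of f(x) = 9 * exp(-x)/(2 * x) 9 * atan(k)/2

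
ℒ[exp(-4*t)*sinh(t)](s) 1/((s + 4)^2 - 1)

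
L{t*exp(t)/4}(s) 1/(4*(s - 1)^2)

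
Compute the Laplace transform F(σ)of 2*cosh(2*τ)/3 2*σ/(3*(σ^2 - 4))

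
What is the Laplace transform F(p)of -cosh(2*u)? -p/(p^2-4)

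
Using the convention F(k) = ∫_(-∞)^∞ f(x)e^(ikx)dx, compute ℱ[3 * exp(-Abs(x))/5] 6/(5 * (k^2 + 1))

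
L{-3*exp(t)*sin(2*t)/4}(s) -3/(2*(s - 1)^2 + 8)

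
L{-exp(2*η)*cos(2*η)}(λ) (2 - λ)/((λ - 2)^2 + 4)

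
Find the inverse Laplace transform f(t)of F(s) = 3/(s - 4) 3*exp(4*t)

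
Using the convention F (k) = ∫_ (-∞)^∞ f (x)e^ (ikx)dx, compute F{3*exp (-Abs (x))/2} 3/ (k^2 + 1)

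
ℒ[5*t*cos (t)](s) 5*(s^2 - 1)/ (s^2 + 1)^2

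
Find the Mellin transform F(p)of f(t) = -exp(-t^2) -gamma(p/2)/2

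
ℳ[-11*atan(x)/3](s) 11*pi*sec(pi*s/2)/(6*s)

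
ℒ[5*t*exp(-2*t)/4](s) 5/(4*(s+2)^2)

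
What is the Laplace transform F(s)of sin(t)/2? 1/(2 * (s^2 + 1))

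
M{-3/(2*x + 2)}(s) -3*pi*csc(pi*s)/2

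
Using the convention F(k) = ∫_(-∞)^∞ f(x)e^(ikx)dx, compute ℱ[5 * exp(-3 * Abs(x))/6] 5/(k^2 + 9)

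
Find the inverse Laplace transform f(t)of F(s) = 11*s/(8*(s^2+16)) 11*cos(4*t)/8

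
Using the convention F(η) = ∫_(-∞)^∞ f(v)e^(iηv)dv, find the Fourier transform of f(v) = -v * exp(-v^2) -I * sqrt(pi) * η * exp(-η^2/4)/2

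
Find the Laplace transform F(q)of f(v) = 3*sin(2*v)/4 3/(2*(q^2 + 4))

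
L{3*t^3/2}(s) 9/s^4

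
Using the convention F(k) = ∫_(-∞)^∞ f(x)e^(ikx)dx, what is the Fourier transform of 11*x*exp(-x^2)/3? 11*I*sqrt(pi)*k*exp(-k^2/4)/6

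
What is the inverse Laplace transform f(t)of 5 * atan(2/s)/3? 5 * sin(2 * t)/(3 * t)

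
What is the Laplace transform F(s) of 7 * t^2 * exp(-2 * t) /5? 14/(5 * (s+2) ^3) 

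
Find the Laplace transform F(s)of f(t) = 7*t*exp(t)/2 7/(2*(s - 1)^2)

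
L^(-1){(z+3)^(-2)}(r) r*exp(-3*r)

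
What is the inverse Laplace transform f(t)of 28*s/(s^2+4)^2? 7*t*sin(2*t)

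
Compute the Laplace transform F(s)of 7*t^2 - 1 14/s^3 - 1/s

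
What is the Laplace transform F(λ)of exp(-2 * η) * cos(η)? (λ + 2)/((λ + 2)^2 + 1)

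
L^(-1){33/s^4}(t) 11*t^3/2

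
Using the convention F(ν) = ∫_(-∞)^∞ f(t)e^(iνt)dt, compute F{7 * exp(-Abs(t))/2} 7/(ν^2+1)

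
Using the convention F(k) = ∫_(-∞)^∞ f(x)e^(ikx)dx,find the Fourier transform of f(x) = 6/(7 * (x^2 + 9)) 2 * pi * exp(-3 * Abs(k))/7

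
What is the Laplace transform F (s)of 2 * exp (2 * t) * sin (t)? 2/ ( (s - 2)^2+1)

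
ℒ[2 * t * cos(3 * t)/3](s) 2 * (s^2 - 9)/(3 * (s^2 + 9)^2)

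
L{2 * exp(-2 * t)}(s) 2/(s + 2)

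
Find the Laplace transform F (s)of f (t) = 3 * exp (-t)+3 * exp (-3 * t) 3/ (s+3)+3/ (s+1)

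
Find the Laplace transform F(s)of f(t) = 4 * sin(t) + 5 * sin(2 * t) 4/(s^2 + 1) + 10/(s^2 + 4)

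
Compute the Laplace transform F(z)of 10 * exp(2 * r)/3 10/(3 * (z - 2))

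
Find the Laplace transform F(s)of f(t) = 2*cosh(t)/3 2*s/(3*(s^2 - 1))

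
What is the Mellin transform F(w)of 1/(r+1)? pi * csc(pi * w)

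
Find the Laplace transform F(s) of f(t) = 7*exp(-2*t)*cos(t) 7*(s + 2) /((s + 2) ^2 + 1) 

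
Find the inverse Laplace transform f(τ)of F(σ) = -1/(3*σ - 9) -exp(3*τ)/3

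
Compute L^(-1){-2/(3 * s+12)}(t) -2 * exp(-4 * t)/3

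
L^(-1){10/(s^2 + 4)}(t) 5*sin(2*t)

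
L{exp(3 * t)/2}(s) 1/(2 * (s - 3))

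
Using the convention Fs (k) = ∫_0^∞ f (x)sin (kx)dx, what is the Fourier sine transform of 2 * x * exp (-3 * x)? 12 * k/ (k^2 + 9)^2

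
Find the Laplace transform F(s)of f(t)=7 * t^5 840/s^6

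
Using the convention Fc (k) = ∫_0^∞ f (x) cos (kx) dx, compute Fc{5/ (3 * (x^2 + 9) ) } 5 * pi * exp (-3 * k) /18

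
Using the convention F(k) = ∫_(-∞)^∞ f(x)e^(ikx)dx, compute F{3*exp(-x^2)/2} 3*sqrt(pi)*exp(-k^2/4)/2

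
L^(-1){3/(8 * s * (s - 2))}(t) 3 * exp(t) * sinh(t)/8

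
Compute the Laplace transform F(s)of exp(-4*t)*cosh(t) (s + 4)/((s + 4)^2 - 1)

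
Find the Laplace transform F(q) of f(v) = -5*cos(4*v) -5*q/(q^2+16) 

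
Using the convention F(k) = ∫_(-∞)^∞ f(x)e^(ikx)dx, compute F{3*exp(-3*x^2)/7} sqrt(3)*sqrt(pi)*exp(-k^2/12)/7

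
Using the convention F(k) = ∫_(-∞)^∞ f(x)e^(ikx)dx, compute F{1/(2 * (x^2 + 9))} pi * exp(-3 * Abs(k))/6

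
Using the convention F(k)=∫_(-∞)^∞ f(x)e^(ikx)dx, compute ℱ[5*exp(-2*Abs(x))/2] 10/(k^2+4)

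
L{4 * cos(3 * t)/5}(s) 4 * s/(5 * (s^2 + 9))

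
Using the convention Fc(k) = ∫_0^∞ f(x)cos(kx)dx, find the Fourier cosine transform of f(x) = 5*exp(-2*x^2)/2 5*sqrt(2)*sqrt(pi)*exp(-k^2/8)/8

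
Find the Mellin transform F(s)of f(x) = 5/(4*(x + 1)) 5*pi*csc(pi*s)/4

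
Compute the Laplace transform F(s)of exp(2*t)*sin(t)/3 1/(3*((s - 2)^2 + 1))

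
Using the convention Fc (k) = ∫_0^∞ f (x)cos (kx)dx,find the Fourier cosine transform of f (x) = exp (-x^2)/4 sqrt (pi) * exp (-k^2/4)/8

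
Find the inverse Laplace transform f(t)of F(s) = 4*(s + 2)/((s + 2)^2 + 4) 4*exp(-2*t)*cos(2*t)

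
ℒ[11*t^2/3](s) 22/(3*s^3) 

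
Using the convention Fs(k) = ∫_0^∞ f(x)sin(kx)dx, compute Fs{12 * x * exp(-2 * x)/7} 48 * k/(7 * (k^2 + 4)^2)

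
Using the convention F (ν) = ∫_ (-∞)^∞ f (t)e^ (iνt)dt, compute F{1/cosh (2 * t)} pi/ (2 * cosh (pi * ν/4))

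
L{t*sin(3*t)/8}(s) 3*s/(4*(s^2+9)^2)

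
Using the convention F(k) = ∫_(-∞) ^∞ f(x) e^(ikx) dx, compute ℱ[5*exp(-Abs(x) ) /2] 5/(k^2+1) 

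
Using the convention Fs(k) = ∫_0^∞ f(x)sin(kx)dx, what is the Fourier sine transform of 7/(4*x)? 7*pi/8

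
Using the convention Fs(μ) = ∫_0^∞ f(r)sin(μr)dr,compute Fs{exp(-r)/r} atan(μ)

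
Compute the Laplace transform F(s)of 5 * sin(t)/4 5/(4 * (s^2 + 1))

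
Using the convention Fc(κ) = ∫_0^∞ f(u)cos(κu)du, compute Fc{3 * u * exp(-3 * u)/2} 3 * (9 - κ^2)/(2 * (κ^2+9)^2)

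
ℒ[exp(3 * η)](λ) 1/(λ - 3) 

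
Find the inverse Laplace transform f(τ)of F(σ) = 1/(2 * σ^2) τ/2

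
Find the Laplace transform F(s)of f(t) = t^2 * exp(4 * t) 2/(s - 4)^3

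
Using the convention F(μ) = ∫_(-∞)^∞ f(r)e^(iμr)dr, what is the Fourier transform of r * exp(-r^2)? I * sqrt(pi) * μ * exp(-μ^2/4)/2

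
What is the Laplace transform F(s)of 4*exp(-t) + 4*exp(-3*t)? 4/(s + 3) + 4/(s + 1)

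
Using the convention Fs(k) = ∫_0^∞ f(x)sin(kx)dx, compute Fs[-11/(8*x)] -11*pi/16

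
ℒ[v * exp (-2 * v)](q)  (q + 2)^ (-2)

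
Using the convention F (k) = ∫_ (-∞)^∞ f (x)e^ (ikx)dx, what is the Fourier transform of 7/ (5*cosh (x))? 7*pi/ (5*cosh (pi*k/2))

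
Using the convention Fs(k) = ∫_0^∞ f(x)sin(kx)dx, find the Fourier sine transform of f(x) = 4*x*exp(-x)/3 8*k/(3*(k^2 + 1)^2)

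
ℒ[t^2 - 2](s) 2/s^3 - 2/s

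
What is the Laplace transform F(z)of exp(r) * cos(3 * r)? (z - 1)/((z - 1)^2 + 9)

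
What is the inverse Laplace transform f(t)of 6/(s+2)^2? 6*t*exp(-2*t)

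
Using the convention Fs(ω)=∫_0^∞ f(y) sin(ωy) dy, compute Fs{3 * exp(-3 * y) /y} 3 * atan(ω/3) 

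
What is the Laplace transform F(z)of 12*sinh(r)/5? 12/(5*(z^2 - 1))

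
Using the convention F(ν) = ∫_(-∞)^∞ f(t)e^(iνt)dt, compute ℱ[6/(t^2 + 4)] 3*pi*exp(-2*Abs(ν))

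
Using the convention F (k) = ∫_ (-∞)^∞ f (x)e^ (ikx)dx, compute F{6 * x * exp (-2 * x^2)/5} 3 * sqrt (2) * I * sqrt (pi) * k * exp (-k^2/8)/20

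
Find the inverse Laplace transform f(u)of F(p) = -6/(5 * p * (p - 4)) -3 * exp(2 * u) * sinh(2 * u)/5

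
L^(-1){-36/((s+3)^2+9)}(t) -12*exp(-3*t)*sin(3*t)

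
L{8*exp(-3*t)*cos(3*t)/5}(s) 8*(s + 3)/(5*((s + 3)^2 + 9))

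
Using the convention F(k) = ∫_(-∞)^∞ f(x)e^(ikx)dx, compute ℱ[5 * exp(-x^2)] 5 * sqrt(pi) * exp(-k^2/4)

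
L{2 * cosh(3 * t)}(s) 2 * s/(s^2 - 9)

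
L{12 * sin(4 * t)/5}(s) 48/(5 * (s^2 + 16))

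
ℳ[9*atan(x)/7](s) -9*pi*sec(pi*s/2)/(14*s)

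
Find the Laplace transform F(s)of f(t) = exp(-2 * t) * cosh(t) (s + 2)/((s + 2)^2-1)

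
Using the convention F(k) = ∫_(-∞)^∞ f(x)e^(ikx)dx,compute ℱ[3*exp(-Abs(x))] 6/(k^2 + 1)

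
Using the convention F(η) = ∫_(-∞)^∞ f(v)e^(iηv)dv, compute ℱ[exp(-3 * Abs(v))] 6/(η^2+9)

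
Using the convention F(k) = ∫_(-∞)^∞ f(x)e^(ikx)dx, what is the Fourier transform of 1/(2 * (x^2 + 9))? pi * exp(-3 * Abs(k))/6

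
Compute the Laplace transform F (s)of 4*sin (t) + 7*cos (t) 7*s/ (s^2 + 1) + 4/ (s^2 + 1)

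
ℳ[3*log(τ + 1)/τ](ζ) -3*pi*csc(pi*ζ)/(ζ - 1)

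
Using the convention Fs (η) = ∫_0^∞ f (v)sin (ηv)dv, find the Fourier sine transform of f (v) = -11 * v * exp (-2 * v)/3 -44 * η/ (3 * (η^2 + 4)^2)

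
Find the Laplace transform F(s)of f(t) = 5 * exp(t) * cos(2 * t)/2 5 * (s - 1)/(2 * ((s - 1)^2 + 4))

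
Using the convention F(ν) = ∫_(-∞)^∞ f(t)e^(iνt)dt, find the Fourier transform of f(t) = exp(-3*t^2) sqrt(3)*sqrt(pi)*exp(-ν^2/12)/3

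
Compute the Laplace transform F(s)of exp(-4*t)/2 1/(2*(s + 4))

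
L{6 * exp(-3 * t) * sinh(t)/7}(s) 6/(7 * ((s + 3)^2 - 1))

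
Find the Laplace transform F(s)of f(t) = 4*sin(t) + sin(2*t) 2/(s^2 + 4) + 4/(s^2 + 1)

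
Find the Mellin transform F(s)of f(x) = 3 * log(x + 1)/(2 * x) -3 * pi * csc(pi * s)/(2 * s - 2)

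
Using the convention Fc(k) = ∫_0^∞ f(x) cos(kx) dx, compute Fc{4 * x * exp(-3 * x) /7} 4 * (9 - k^2) /(7 * (k^2 + 9) ^2) 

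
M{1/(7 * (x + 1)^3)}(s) pi * (s - 2) * (s - 1)/(14 * sin(pi * s))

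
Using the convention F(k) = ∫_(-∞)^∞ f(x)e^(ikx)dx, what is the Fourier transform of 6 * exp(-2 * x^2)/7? 3 * sqrt(2) * sqrt(pi) * exp(-k^2/8)/7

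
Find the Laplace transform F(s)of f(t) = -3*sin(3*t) -9/(s^2 + 9)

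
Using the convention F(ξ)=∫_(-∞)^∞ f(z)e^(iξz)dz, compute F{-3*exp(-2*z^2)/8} -3*sqrt(2)*sqrt(pi)*exp(-ξ^2/8)/16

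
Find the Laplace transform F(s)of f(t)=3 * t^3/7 18/(7 * s^4)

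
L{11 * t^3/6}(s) 11/s^4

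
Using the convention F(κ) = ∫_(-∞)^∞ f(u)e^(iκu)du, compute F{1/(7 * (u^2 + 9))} pi * exp(-3 * Abs(κ))/21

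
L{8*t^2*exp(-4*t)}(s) 16/(s+4)^3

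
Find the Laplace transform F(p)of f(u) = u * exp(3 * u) (p - 3)^(-2)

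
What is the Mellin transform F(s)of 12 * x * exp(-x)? 12 * gamma(s + 1)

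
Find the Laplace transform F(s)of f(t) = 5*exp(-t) 5/(s + 1)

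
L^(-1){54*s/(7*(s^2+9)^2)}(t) 9*t*sin(3*t)/7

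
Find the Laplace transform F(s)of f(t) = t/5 1/(5 * s^2)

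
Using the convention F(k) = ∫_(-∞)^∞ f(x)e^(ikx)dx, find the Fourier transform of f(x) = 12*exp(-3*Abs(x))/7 72/(7*(k^2 + 9))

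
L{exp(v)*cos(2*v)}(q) (q - 1)/((q - 1)^2 + 4)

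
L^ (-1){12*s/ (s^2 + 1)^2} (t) 6*t*sin (t)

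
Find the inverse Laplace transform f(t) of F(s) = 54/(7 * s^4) 9 * t^3/7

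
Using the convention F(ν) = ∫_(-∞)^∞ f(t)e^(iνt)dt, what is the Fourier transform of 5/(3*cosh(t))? 5*pi/(3*cosh(pi*ν/2))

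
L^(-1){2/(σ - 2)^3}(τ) τ^2 * exp(2 * τ)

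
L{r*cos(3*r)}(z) (z^2 - 9)/(z^2 + 9)^2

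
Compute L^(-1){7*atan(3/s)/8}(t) 7*sin(3*t)/(8*t)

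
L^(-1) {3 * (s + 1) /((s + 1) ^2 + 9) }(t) 3 * exp(-t) * cos(3 * t) 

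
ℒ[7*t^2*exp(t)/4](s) 7/(2*(s - 1)^3)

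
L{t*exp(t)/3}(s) 1/(3*(s - 1)^2)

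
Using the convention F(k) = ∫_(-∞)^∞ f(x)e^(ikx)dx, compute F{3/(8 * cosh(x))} 3 * pi/(8 * cosh(pi * k/2))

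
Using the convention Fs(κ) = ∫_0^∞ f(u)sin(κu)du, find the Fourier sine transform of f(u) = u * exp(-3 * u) 6 * κ/(κ^2 + 9)^2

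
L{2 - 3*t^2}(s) 2/s - 6/s^3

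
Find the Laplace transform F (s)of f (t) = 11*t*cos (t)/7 11*(s^2 - 1)/ (7*(s^2 + 1)^2)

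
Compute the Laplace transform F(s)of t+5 s^(-2)+5/s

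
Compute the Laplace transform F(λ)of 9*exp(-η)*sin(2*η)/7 18/(7*((λ + 1)^2 + 4))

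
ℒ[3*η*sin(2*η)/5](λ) 12*λ/(5*(λ^2 + 4)^2)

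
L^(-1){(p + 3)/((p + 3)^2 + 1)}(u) exp(-3*u)*cos(u)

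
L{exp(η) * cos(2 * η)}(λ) (λ - 1)/((λ - 1)^2+4)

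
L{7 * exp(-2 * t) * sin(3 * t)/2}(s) 21/(2 * ((s+2)^2+9))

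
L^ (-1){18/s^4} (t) 3*t^3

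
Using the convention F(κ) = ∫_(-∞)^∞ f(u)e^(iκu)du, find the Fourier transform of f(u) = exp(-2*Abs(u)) 4/(κ^2+4)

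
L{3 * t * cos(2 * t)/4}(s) 3 * (s^2 - 4)/(4 * (s^2 + 4)^2)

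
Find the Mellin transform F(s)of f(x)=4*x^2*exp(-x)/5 4*gamma(s + 2)/5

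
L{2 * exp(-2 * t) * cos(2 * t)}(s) 2 * (s + 2)/((s + 2)^2 + 4)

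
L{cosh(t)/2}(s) s/(2*(s^2 - 1))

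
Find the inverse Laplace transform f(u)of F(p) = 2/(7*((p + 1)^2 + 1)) 2*exp(-u)*sin(u)/7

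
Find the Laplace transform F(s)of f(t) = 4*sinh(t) 4/(s^2-1)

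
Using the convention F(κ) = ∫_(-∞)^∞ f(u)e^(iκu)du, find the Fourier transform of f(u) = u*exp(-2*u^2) sqrt(2)*I*sqrt(pi)*κ*exp(-κ^2/8)/8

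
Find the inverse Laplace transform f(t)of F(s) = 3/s 3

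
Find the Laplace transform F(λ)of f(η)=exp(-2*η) 1/(λ+2)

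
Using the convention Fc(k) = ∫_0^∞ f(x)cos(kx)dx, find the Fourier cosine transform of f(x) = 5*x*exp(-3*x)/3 5*(9 - k^2)/(3*(k^2 + 9)^2)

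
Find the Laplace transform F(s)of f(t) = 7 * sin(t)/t 7 * atan(1/s)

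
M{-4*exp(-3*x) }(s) -4*gamma(s) /3^s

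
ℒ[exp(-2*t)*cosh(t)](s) (s + 2) /((s + 2) ^2 - 1) 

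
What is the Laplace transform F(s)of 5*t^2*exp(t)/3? 10/(3*(s - 1)^3)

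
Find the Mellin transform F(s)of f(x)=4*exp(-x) 4*gamma(s)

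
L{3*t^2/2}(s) 3/s^3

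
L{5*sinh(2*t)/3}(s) 10/(3*(s^2-4))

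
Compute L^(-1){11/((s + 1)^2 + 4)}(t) 11*exp(-t)*sin(2*t)/2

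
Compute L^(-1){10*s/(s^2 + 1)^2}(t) 5*t*sin(t)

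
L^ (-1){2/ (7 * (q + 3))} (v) 2 * exp (-3 * v)/7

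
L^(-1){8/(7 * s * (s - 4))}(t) 4 * exp(2 * t) * sinh(2 * t)/7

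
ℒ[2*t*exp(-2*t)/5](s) 2/(5*(s + 2)^2)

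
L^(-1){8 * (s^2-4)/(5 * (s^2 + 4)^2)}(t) 8 * t * cos(2 * t)/5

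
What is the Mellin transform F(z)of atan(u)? -pi*sec(pi*z/2)/(2*z)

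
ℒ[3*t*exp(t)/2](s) 3/(2*(s - 1)^2)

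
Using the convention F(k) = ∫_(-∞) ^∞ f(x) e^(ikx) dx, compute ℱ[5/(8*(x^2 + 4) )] 5*pi*exp(-2*Abs(k) ) /16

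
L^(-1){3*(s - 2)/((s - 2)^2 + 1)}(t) 3*exp(2*t)*cos(t)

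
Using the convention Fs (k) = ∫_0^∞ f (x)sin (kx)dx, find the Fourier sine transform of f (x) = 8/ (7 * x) 4 * pi/7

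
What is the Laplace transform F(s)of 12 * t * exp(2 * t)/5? 12/(5 * (s - 2)^2)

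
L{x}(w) w^(-2)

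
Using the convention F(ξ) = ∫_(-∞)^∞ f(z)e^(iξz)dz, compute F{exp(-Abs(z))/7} 2/(7 * (ξ^2 + 1))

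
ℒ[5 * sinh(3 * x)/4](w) 15/(4 * (w^2 - 9))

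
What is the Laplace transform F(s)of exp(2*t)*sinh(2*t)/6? 1/(3*s*(s - 4))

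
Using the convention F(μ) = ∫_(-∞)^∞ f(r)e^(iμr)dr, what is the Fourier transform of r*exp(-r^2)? I*sqrt(pi)*μ*exp(-μ^2/4)/2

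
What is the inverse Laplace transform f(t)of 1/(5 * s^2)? t/5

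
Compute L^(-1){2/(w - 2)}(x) 2*exp(2*x)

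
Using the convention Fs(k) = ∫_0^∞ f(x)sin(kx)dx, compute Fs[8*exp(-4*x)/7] 8*k/(7*(k^2+16))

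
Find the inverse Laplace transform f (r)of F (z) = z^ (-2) r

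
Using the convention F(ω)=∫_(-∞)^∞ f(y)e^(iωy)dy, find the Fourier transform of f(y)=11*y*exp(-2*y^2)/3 11*sqrt(2)*I*sqrt(pi)*ω*exp(-ω^2/8)/24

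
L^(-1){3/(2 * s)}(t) 3/2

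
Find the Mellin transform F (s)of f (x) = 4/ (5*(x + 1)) 4*pi*csc (pi*s)/5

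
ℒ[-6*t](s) -6/s^2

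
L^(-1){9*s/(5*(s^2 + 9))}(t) 9*cos(3*t)/5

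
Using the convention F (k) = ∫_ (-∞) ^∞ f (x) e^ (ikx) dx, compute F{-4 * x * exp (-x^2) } -2 * I * sqrt (pi) * k * exp (-k^2/4) 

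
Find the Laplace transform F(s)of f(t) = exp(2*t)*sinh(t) 1/((s - 2)^2 - 1)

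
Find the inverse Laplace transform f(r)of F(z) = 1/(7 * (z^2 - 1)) sinh(r)/7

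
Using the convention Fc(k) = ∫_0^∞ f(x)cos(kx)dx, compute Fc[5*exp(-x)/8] 5/(8*(k^2 + 1))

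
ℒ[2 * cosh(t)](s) 2 * s/(s^2 - 1)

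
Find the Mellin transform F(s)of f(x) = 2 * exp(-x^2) gamma(s/2)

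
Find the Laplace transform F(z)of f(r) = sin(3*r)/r atan(3/z)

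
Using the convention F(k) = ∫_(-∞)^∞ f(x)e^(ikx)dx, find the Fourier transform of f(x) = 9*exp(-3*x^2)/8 3*sqrt(3)*sqrt(pi)*exp(-k^2/12)/8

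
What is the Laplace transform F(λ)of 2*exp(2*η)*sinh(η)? 2/((λ - 2)^2 - 1)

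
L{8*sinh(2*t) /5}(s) 16/(5*(s^2 - 4) ) 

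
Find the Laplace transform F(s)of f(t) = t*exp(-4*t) (s + 4)^(-2)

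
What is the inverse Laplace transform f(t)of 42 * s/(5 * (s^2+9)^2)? 7 * t * sin(3 * t)/5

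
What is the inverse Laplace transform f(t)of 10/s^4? 5*t^3/3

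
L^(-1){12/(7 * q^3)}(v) 6 * v^2/7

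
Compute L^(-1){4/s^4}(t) 2*t^3/3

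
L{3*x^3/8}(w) 9/(4*w^4)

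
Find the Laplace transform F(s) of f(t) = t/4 1/(4 * s^2) 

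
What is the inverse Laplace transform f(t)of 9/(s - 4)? 9 * exp(4 * t)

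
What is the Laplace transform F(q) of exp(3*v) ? 1/(q - 3) 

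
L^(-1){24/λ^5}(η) η^4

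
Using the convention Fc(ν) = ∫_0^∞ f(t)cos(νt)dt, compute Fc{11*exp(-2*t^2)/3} 11*sqrt(2)*sqrt(pi)*exp(-ν^2/8)/12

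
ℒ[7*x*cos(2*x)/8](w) 7*(w^2 - 4)/(8*(w^2 + 4)^2)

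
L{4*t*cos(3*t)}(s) 4*(s^2 - 9)/(s^2 + 9)^2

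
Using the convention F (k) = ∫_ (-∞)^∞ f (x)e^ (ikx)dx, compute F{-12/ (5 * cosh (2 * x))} -6 * pi/ (5 * cosh (pi * k/4))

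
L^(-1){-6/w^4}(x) -x^3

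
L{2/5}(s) 2/(5 * s)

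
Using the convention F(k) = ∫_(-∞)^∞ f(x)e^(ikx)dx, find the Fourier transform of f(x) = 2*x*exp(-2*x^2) sqrt(2)*I*sqrt(pi)*k*exp(-k^2/8)/4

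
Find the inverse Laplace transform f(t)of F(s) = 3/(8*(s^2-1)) 3*sinh(t)/8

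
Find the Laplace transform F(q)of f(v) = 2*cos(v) 2*q/(q^2 + 1)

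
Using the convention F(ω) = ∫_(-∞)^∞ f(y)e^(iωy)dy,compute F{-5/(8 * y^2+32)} -5 * pi * exp(-2 * Abs(ω))/16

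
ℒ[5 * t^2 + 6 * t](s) 6/s^2 + 10/s^3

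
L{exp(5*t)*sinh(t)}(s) 1/((s - 5)^2 - 1)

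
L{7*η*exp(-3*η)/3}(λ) 7/(3*(λ + 3)^2)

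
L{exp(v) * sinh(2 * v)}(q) 2/((q - 1)^2-4)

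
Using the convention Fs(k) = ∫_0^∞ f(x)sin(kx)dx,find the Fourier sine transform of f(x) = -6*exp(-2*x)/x -6*atan(k/2)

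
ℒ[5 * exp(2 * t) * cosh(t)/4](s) 5 * (s - 2)/(4 * ((s - 2)^2 - 1))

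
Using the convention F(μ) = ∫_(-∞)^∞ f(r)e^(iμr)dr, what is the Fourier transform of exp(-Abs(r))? 2/(μ^2 + 1)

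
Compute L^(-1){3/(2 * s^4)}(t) t^3/4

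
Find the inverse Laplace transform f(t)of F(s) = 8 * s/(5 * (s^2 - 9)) 8 * cosh(3 * t)/5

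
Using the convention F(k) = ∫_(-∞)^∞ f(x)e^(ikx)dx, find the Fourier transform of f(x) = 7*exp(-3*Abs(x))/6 7/(k^2 + 9)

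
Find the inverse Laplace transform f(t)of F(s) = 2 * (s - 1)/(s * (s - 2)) 2 * exp(t) * cosh(t)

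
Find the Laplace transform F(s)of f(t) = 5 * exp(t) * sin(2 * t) 10/((s - 1)^2 + 4)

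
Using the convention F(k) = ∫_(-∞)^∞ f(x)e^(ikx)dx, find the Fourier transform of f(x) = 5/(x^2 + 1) 5*pi*exp(-Abs(k))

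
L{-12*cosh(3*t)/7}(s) -12*s/(7*s^2 - 63)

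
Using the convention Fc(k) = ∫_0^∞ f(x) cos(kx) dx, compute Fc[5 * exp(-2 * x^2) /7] 5 * sqrt(2) * sqrt(pi) * exp(-k^2/8) /28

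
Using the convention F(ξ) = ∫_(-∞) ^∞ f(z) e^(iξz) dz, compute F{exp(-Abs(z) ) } 2/(ξ^2 + 1) 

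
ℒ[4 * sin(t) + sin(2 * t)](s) 2/(s^2 + 4) + 4/(s^2 + 1) 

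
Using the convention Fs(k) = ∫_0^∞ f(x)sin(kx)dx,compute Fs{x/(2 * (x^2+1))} pi * exp(-k)/4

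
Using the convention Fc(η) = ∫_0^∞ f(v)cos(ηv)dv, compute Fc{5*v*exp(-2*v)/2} 5*(4 - η^2)/(2*(η^2 + 4)^2)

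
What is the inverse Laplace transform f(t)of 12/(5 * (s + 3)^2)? 12 * t * exp(-3 * t)/5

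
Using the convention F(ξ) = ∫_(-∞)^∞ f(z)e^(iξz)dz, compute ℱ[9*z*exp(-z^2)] 9*I*sqrt(pi)*ξ*exp(-ξ^2/4)/2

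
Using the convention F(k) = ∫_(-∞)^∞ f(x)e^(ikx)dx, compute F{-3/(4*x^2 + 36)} -pi*exp(-3*Abs(k))/4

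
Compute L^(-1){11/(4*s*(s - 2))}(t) 11*exp(t)*sinh(t)/4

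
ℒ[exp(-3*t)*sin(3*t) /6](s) 1/(2*((s + 3) ^2 + 9) ) 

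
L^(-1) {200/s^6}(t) 5 * t^5/3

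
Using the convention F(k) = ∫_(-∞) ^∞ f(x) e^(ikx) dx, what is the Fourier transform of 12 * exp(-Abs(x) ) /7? 24/(7 * (k^2 + 1) ) 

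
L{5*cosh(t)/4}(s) 5*s/(4*(s^2 - 1))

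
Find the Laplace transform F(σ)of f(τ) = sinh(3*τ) 3/(σ^2 - 9)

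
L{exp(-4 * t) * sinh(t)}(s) 1/((s + 4)^2 - 1)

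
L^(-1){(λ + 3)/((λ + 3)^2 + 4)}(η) exp(-3*η)*cos(2*η)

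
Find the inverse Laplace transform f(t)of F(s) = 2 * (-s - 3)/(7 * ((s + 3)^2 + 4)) -2 * exp(-3 * t) * cos(2 * t)/7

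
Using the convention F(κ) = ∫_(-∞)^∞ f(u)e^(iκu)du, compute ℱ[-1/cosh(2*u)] -pi/(2*cosh(pi*κ/4))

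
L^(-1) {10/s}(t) 10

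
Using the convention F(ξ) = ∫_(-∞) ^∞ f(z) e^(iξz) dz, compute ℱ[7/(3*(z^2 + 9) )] 7*pi*exp(-3*Abs(ξ) ) /9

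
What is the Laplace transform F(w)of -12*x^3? -72/w^4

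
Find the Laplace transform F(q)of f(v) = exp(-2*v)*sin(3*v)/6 1/(2*((q + 2)^2 + 9))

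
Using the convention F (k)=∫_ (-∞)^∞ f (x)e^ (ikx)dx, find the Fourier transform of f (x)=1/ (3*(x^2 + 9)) pi*exp (-3*Abs (k))/9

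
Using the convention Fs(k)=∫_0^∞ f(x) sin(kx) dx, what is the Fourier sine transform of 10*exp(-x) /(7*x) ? 10*atan(k) /7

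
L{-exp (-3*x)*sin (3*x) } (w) -3/ ( (w+3) ^2+9) 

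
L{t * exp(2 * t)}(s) (s - 2)^(-2)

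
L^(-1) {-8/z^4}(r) -4 * r^3/3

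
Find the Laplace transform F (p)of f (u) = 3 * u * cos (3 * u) 3 * (p^2 - 9)/ (p^2 + 9)^2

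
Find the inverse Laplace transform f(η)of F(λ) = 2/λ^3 η^2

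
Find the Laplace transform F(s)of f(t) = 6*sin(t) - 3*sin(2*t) 6/(s^2 + 1) - 6/(s^2 + 4)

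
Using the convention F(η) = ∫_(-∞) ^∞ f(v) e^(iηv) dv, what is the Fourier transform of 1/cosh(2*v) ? pi/(2*cosh(pi*η/4) ) 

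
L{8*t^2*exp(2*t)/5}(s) 16/(5*(s - 2)^3)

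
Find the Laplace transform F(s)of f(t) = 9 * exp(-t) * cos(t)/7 9 * (s+1)/(7 * ((s+1)^2+1))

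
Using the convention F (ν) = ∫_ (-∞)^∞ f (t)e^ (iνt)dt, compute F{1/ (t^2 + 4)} pi * exp (-2 * Abs (ν))/2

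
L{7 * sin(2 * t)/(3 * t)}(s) 7 * atan(2/s)/3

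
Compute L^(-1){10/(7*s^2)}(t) 10*t/7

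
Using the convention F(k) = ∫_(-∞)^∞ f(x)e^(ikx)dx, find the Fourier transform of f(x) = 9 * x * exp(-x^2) 9 * I * sqrt(pi) * k * exp(-k^2/4)/2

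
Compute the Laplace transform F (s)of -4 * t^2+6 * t 6/s^2-8/s^3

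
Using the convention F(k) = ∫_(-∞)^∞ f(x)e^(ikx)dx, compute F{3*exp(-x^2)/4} 3*sqrt(pi)*exp(-k^2/4)/4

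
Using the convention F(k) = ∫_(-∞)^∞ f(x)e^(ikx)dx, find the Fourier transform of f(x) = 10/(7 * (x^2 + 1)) 10 * pi * exp(-Abs(k))/7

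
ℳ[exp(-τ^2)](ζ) gamma(ζ/2)/2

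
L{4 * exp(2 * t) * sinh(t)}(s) 4/((s - 2)^2-1)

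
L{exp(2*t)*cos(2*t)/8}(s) (s - 2)/(8*((s - 2)^2+4))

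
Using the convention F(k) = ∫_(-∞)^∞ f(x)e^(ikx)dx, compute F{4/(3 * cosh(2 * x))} 2 * pi/(3 * cosh(pi * k/4))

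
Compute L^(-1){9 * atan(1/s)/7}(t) 9 * sin(t)/(7 * t)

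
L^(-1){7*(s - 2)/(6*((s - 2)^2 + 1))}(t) 7*exp(2*t)*cos(t)/6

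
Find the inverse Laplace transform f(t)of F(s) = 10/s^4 5*t^3/3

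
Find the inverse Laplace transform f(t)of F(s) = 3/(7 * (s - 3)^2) 3 * t * exp(3 * t)/7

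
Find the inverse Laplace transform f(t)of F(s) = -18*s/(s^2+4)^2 -9*t*sin(2*t)/2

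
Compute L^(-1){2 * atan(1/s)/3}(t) 2 * sin(t)/(3 * t)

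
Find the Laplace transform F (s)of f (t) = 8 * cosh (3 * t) 8 * s/ (s^2 - 9)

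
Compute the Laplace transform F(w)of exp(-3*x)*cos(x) (w+3)/((w+3)^2+1)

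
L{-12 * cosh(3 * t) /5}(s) -12 * s/(5 * s^2 - 45) 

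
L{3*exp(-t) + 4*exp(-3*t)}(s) 3/(s + 1) + 4/(s + 3)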